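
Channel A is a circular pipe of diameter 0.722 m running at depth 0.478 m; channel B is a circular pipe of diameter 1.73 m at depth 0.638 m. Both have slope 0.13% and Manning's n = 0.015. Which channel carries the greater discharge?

channel B

Channel A: For a circular section of diameter D = 0.722 m at depth y = 0.478 m, the central angle is θ = 2 arccos(1 − 2y/D) = 3.802 rad. Then A = (D²/8)(θ − sin θ) = 0.2877 m² and P = Dθ/2 = 1.372 m. Hydraulic radius R = A/P = 0.2877/1.372 = 0.2096 m. Q_A = (1/0.015)·0.2877·0.2096^(2/3)·√0.0013 = 0.244 m³/s.
Channel B: For a circular section of diameter D = 1.73 m at depth y = 0.638 m, the central angle is θ = 2 arccos(1 − 2y/D) = 2.611 rad. Then A = (D²/8)(θ − sin θ) = 0.7872 m² and P = Dθ/2 = 2.258 m. Hydraulic radius R = A/P = 0.7872/2.258 = 0.3486 m. Q_B = (1/0.015)·0.7872·0.3486^(2/3)·√0.0013 = 0.9372 m³/s.
Q_A = 0.244 m³/s vs Q_B = 0.9372 m³/s, so channel B carries more.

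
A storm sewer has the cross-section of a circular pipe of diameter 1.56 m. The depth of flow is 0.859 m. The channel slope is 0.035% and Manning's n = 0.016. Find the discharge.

For a circular section of diameter D = 1.56 m at depth y = 0.859 m, the central angle is θ = 2 arccos(1 − 2y/D) = 3.345 rad. Then A = (D²/8)(θ − sin θ) = 1.079 m² and P = Dθ/2 = 2.609 m.
Hydraulic radius R = A/P = 1.079/2.609 = 0.4135 m.
Manning's equation: Q = (1/n) A R^(2/3) S^(1/2) = (1/0.016) × 1.079 × 0.4135^(2/3) × 0.00035^(1/2) = 0.7 m³/s.

Q = 0.7 m³/s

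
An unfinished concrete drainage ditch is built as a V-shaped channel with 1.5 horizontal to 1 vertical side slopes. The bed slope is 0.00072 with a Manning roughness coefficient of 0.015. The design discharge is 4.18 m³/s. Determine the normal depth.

y_n = 1.47 m

Manning's equation rearranged: A R^(2/3) = nQ / (1·√S) = 0.015 × 4.18 / (√0.00072) = 2.337.
Trying y = 1.25 m: A R^(2/3) = 1.516 — low.
Trying y = 1.47 m: A R^(2/3) = 2.335 — close enough.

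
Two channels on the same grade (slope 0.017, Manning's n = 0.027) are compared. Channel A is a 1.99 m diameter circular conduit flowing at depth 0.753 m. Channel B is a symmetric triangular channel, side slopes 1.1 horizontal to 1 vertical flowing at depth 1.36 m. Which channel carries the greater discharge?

Channel A: For a circular section of diameter D = 1.99 m at depth y = 0.753 m, the central angle is θ = 2 arccos(1 − 2y/D) = 2.65 rad. Then A = (D²/8)(θ − sin θ) = 1.078 m² and P = Dθ/2 = 2.637 m. Hydraulic radius R = A/P = 1.078/2.637 = 0.4089 m. Q_A = (1/0.027)·1.078·0.4089^(2/3)·√0.017 = 2.869 m³/s.
Channel B: For a triangular section with side slope z = 1.1: A = zy² = 1.1×1.36² = 2.035 m²; P = 2y√(1+z²) = 2×1.36×1.487 = 4.044 m. Hydraulic radius R = A/P = 2.035/4.044 = 0.5032 m. Q_B = (1/0.027)·2.035·0.5032^(2/3)·√0.017 = 6.215 m³/s.
Q_A = 2.869 m³/s vs Q_B = 6.215 m³/s, so channel B carries more.

channel B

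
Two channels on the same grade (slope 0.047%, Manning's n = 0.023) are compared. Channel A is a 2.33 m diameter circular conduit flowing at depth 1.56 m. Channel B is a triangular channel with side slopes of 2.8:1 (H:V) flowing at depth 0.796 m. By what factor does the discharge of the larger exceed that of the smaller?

Channel A: For a circular section of diameter D = 2.33 m at depth y = 1.56 m, the central angle is θ = 2 arccos(1 − 2y/D) = 3.833 rad. Then A = (D²/8)(θ − sin θ) = 3.034 m² and P = Dθ/2 = 4.466 m. Hydraulic radius R = A/P = 3.034/4.466 = 0.6794 m. Q_A = (1/0.023)·3.034·0.6794^(2/3)·√0.00047 = 2.21 m³/s.
Channel B: For a triangular section with side slope z = 2.8: A = zy² = 2.8×0.796² = 1.774 m²; P = 2y√(1+z²) = 2×0.796×2.973 = 4.733 m. Hydraulic radius R = A/P = 1.774/4.733 = 0.3748 m. Q_B = (1/0.023)·1.774·0.3748^(2/3)·√0.00047 = 0.8693 m³/s.
The larger discharge is 2.21 m³/s and the smaller is 0.8693 m³/s; the ratio is 2.54.

2.54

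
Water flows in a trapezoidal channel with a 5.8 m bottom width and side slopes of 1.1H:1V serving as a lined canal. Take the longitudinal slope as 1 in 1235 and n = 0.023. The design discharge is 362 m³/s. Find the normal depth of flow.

Manning's equation rearranged: A R^(2/3) = nQ / (1·√S) = 0.023 × 362 / (√0.0008097) = 292.6.
Trying y = 5.76 m: A R^(2/3) = 147 — short.
Trying y = 10.1 m: A R^(2/3) = 483.7 — over.
Trying y = 8.01 m: A R^(2/3) = 292.5 — ≈ 292.6.

y_n = 8.01 m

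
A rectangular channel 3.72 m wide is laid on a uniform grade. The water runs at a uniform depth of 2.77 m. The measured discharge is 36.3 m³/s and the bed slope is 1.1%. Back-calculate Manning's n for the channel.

n = 0.032

Flow area A = b·y = 3.72 × 2.77 = 10.3 m². Wetted perimeter P = b + 2y = 3.72 + 2×2.77 = 9.26 m.
Hydraulic radius R = A/P = 10.3/9.26 = 1.113 m.
Rearranging Manning's equation: n = (1/Q) A R^(2/3) S^(1/2) = (1/36.3) × 10.3 × 1.113^(2/3) × √0.011 = 0.032.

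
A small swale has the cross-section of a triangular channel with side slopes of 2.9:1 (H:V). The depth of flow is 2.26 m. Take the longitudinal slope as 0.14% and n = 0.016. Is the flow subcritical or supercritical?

subcritical

For a triangular section with side slope z = 2.9: A = zy² = 2.9×2.26² = 14.81 m²; P = 2y√(1+z²) = 2×2.26×3.068 = 13.87 m.
Hydraulic radius R = A/P = 14.81/13.87 = 1.068 m.
V = (1/n) R^(2/3) √S = (1/0.016) × 1.068^(2/3) × √0.0014 = 2.444 m/s. Hydraulic depth D_h = A/T = 14.81/13.11 = 1.13 m.
Froude number Fr = V/√(g·D_h) = 2.444/√(9.81×1.13) = 0.734, which is less than 1, so the flow is subcritical.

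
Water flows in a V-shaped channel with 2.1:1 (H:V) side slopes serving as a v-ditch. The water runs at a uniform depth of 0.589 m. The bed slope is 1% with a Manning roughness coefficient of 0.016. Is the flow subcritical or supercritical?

supercritical

For a triangular section with side slope z = 2.1: A = zy² = 2.1×0.589² = 0.7285 m²; P = 2y√(1+z²) = 2×0.589×2.326 = 2.74 m.
Hydraulic radius R = A/P = 0.7285/2.74 = 0.2659 m.
V = (1/n) R^(2/3) √S = (1/0.016) × 0.2659^(2/3) × √0.01 = 2.584 m/s. Hydraulic depth D_h = A/T = 0.7285/2.474 = 0.2945 m.
Froude number Fr = V/√(g·D_h) = 2.584/√(9.81×0.2945) = 1.52, which is greater than 1, so the flow is supercritical.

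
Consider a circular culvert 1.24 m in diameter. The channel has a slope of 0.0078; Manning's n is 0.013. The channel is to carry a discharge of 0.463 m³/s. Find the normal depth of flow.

y_n = 0.294 m

Manning's equation rearranged: A R^(2/3) = nQ / (1·√S) = 0.013 × 0.463 / (√0.0078) = 0.06815.
Try y = 0.231 m: A R^(2/3) = 0.04193 — short.
Try y = 0.352 m: A R^(2/3) = 0.09729 — over.
Try y = 0.294 m: A R^(2/3) = 0.06819 — matches.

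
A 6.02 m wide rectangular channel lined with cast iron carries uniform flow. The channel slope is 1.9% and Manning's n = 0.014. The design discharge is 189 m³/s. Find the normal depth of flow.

Manning's equation rearranged: A R^(2/3) = nQ / (1·√S) = 0.014 × 189 / (√0.019) = 19.2.
Trying y = 1.9 m: A R^(2/3) = 12.66 — low.
Trying y = 3.07 m: A R^(2/3) = 24.43 — high.
Trying y = 2.57 m: A R^(2/3) = 19.24 — ≈ 19.2.

y_n = 2.57 m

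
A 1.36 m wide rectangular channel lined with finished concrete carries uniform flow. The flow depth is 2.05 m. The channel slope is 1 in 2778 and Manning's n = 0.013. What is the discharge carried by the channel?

Flow area A = b·y = 1.36 × 2.05 = 2.788 m². Wetted perimeter P = b + 2y = 1.36 + 2×2.05 = 5.46 m.
Hydraulic radius R = A/P = 2.788/5.46 = 0.5106 m.
Manning's equation: Q = (1/n) A R^(2/3) S^(1/2) = (1/0.013) × 2.788 × 0.5106^(2/3) × 0.00036^(1/2) = 2.6 m³/s.

Q = 2.6 m³/s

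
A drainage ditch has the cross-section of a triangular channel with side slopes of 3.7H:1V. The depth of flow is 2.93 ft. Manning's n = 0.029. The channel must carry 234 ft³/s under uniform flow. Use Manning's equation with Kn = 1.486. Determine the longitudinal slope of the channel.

S = 0.013

For a triangular section with side slope z = 3.7: A = zy² = 3.7×2.93² = 31.76 ft²; P = 2y√(1+z²) = 2×2.93×3.833 = 22.46 ft.
Hydraulic radius R = A/P = 31.76/22.46 = 1.414 ft.
From Manning's equation, S = [nQ / (1.486 A R^(2/3))]² = [0.029 × 234 / (1.486 × 31.76 × 1.414^(2/3))]² = 0.013.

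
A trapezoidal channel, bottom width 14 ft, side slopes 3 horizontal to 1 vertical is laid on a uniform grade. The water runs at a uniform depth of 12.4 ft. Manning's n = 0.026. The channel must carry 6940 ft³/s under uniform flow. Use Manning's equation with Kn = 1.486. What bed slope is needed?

With bottom width b = 14 ft and side slope z = 3: A = (b + zy)y = (14 + 3×12.4)×12.4 = 634.9 ft²; P = b + 2y√(1+z²) = 14 + 2×12.4×3.162 = 92.42 ft.
Hydraulic radius R = A/P = 634.9/92.42 = 6.869 ft.
From Manning's equation, S = [nQ / (1.486 A R^(2/3))]² = [0.026 × 6940 / (1.486 × 634.9 × 6.869^(2/3))]² = 0.0028.

S = 0.0028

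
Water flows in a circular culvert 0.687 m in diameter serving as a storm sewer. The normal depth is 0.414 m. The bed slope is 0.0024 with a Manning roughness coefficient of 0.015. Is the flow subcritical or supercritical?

For a circular section of diameter D = 0.687 m at depth y = 0.414 m, the central angle is θ = 2 arccos(1 − 2y/D) = 3.555 rad. Then A = (D²/8)(θ − sin θ) = 0.2334 m² and P = Dθ/2 = 1.221 m.
Hydraulic radius R = A/P = 0.2334/1.221 = 0.1912 m.
V = (1/n) R^(2/3) √S = (1/0.015) × 0.1912^(2/3) × √0.0024 = 1.084 m/s. Hydraulic depth D_h = A/T = 0.2334/0.6724 = 0.3472 m.
Froude number Fr = V/√(g·D_h) = 1.084/√(9.81×0.3472) = 0.587, which is less than 1, so the flow is subcritical.

subcritical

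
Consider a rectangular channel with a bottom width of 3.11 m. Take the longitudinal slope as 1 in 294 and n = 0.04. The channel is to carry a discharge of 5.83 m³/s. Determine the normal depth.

y_n = 1.53 m

Manning's equation rearranged: A R^(2/3) = nQ / (1·√S) = 0.04 × 5.83 / (√0.003401) = 3.999.
Trying y = 1.83 m: A R^(2/3) = 5.069 — over.
Trying y = 1.53 m: A R^(2/3) = 4.002 — matches.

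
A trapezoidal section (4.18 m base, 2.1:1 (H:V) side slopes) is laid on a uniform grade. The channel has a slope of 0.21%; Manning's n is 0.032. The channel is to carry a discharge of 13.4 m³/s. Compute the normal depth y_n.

Manning's equation rearranged: A R^(2/3) = nQ / (1·√S) = 0.032 × 13.4 / (√0.0021) = 9.357.
At y = 1.14 m: A R^(2/3) = 6.406 — low.
At y = 1.76 m: A R^(2/3) = 14.96 — high.
At y = 1.39 m: A R^(2/3) = 9.38 — close enough.

y_n = 1.39 m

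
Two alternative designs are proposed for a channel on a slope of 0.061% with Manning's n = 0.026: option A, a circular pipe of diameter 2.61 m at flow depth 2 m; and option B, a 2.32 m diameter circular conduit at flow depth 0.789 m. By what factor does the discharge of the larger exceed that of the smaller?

5.14

Channel A: For a circular section of diameter D = 2.61 m at depth y = 2 m, the central angle is θ = 2 arccos(1 − 2y/D) = 4.265 rad. Then A = (D²/8)(θ − sin θ) = 4.399 m² and P = Dθ/2 = 5.566 m. Hydraulic radius R = A/P = 4.399/5.566 = 0.7904 m. Q_A = (1/0.026)·4.399·0.7904^(2/3)·√0.00061 = 3.573 m³/s.
Channel B: For a circular section of diameter D = 2.32 m at depth y = 0.789 m, the central angle is θ = 2 arccos(1 − 2y/D) = 2.49 rad. Then A = (D²/8)(θ − sin θ) = 1.268 m² and P = Dθ/2 = 2.889 m. Hydraulic radius R = A/P = 1.268/2.889 = 0.4389 m. Q_B = (1/0.026)·1.268·0.4389^(2/3)·√0.00061 = 0.6955 m³/s.
The larger discharge is 3.573 m³/s and the smaller is 0.6955 m³/s; the ratio is 5.14.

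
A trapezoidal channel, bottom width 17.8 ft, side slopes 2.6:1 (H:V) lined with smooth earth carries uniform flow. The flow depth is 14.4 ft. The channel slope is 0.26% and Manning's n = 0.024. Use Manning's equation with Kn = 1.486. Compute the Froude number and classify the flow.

With bottom width b = 17.8 ft and side slope z = 2.6: A = (b + zy)y = (17.8 + 2.6×14.4)×14.4 = 795.5 ft²; P = b + 2y√(1+z²) = 17.8 + 2×14.4×2.786 = 98.03 ft.
Hydraulic radius R = A/P = 795.5/98.03 = 8.115 ft.
V = (1.486/n) R^(2/3) √S = (1.486/0.024) × 8.115^(2/3) × √0.0026 = 12.75 ft/s. Hydraulic depth D_h = A/T = 795.5/92.68 = 8.583 ft.
Froude number Fr = V/√(g·D_h) = 12.75/√(32.2×8.583) = 0.767, which is less than 1, so the flow is subcritical.

subcritical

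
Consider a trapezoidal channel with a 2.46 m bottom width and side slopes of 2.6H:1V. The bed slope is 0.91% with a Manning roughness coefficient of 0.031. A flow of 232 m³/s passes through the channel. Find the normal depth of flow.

Manning's equation rearranged: A R^(2/3) = nQ / (1·√S) = 0.031 × 232 / (√0.0091) = 75.39.
Trying y = 4.23 m: A R^(2/3) = 95.92 — over.
Trying y = 2.66 m: A R^(2/3) = 31.85 — short.
Trying y = 3.83 m: A R^(2/3) = 75.46 — close enough.

y_n = 3.83 m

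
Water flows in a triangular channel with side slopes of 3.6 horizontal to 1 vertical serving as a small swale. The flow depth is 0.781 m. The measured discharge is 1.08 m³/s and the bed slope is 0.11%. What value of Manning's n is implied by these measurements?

n = 0.0351

For a triangular section with side slope z = 3.6: A = zy² = 3.6×0.781² = 2.196 m²; P = 2y√(1+z²) = 2×0.781×3.736 = 5.836 m.
Hydraulic radius R = A/P = 2.196/5.836 = 0.3763 m.
Rearranging Manning's equation: n = (1/Q) A R^(2/3) S^(1/2) = (1/1.08) × 2.196 × 0.3763^(2/3) × √0.0011 = 0.0351.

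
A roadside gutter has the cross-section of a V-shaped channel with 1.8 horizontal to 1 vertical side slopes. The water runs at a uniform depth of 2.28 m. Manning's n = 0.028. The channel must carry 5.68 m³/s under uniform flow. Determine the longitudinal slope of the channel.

S = 0.00029

For a triangular section with side slope z = 1.8: A = zy² = 1.8×2.28² = 9.357 m²; P = 2y√(1+z²) = 2×2.28×2.059 = 9.39 m.
Hydraulic radius R = A/P = 9.357/9.39 = 0.9965 m.
From Manning's equation, S = [nQ / (1 A R^(2/3))]² = [0.028 × 5.68 / (1 × 9.357 × 0.9965^(2/3))]² = 0.00029.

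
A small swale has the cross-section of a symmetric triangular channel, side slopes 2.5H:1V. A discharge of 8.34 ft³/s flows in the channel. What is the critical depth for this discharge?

At critical depth, Q² T / (g A³) = 1, i.e. A³/T = Q²/g = 8.34²/32.2 = 2.16.
Try y = 1.18 ft: A³/T = 7.149 — high.
Try y = 0.705 ft: A³/T = 0.5442 — low.
Try y = 0.929 ft: A³/T = 2.162 — close enough.

y_c = 0.929 ft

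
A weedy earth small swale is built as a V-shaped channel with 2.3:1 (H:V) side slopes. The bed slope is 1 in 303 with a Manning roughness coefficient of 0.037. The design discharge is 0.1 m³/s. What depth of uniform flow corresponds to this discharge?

y_n = 0.318 m

Manning's equation rearranged: A R^(2/3) = nQ / (1·√S) = 0.037 × 0.1 / (√0.0033) = 0.06441.
At y = 0.401 m: A R^(2/3) = 0.1196 — over.
At y = 0.279 m: A R^(2/3) = 0.04546 — short.
At y = 0.318 m: A R^(2/3) = 0.06443 — matches.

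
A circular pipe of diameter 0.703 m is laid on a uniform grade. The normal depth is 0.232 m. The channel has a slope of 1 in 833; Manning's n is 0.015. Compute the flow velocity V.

For a circular section of diameter D = 0.703 m at depth y = 0.232 m, the central angle is θ = 2 arccos(1 − 2y/D) = 2.448 rad. Then A = (D²/8)(θ − sin θ) = 0.1117 m² and P = Dθ/2 = 0.8604 m.
Hydraulic radius R = A/P = 0.1117/0.8604 = 0.1298 m.
From Manning's equation, V = (1/n) R^(2/3) S^(1/2) = (1/0.015) × 0.1298^(2/3) × 0.0012^(1/2) = 0.592 m/s.

V = 0.592 m/s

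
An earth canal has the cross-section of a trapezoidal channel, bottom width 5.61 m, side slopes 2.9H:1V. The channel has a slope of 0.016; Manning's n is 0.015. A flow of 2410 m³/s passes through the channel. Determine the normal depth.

Manning's equation rearranged: A R^(2/3) = nQ / (1·√S) = 0.015 × 2410 / (√0.016) = 285.8.
Try y = 4.52 m: A R^(2/3) = 157.4 — short.
Try y = 6.33 m: A R^(2/3) = 343.9 — over.
Try y = 5.85 m: A R^(2/3) = 285.7 — ≈ 285.8.

y_n = 5.85 m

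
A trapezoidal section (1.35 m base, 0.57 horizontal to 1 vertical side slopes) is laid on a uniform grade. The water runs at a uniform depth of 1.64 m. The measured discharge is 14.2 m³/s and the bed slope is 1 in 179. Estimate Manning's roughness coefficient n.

n = 0.016

With bottom width b = 1.35 m and side slope z = 0.57: A = (b + zy)y = (1.35 + 0.57×1.64)×1.64 = 3.747 m²; P = b + 2y√(1+z²) = 1.35 + 2×1.64×1.151 = 5.125 m.
Hydraulic radius R = A/P = 3.747/5.125 = 0.7311 m.
Rearranging Manning's equation: n = (1/Q) A R^(2/3) S^(1/2) = (1/14.2) × 3.747 × 0.7311^(2/3) × √0.005587 = 0.016.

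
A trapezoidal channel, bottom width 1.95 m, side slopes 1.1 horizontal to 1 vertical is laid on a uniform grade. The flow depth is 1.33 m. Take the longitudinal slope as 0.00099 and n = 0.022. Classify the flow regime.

With bottom width b = 1.95 m and side slope z = 1.1: A = (b + zy)y = (1.95 + 1.1×1.33)×1.33 = 4.539 m²; P = b + 2y√(1+z²) = 1.95 + 2×1.33×1.487 = 5.904 m.
Hydraulic radius R = A/P = 4.539/5.904 = 0.7688 m.
V = (1/n) R^(2/3) √S = (1/0.022) × 0.7688^(2/3) × √0.00099 = 1.2 m/s. Hydraulic depth D_h = A/T = 4.539/4.876 = 0.9309 m.
Froude number Fr = V/√(g·D_h) = 1.2/√(9.81×0.9309) = 0.397, which is less than 1, so the flow is subcritical.

subcritical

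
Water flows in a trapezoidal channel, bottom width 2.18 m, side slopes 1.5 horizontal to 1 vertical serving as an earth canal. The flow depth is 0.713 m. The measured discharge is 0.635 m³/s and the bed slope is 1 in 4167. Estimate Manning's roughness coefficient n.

With bottom width b = 2.18 m and side slope z = 1.5: A = (b + zy)y = (2.18 + 1.5×0.713)×0.713 = 2.317 m²; P = b + 2y√(1+z²) = 2.18 + 2×0.713×1.803 = 4.751 m.
Hydraulic radius R = A/P = 2.317/4.751 = 0.4877 m.
Rearranging Manning's equation: n = (1/Q) A R^(2/3) S^(1/2) = (1/0.635) × 2.317 × 0.4877^(2/3) × √0.00024 = 0.035.

n = 0.035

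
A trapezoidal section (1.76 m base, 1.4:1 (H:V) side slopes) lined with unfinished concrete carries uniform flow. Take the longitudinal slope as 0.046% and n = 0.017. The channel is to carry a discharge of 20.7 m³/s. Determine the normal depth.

y_n = 2.57 m

Manning's equation rearranged: A R^(2/3) = nQ / (1·√S) = 0.017 × 20.7 / (√0.00046) = 16.41.
At y = 2.1 m: A R^(2/3) = 10.51 — low.
At y = 3.28 m: A R^(2/3) = 28.47 — high.
At y = 2.57 m: A R^(2/3) = 16.39 — close enough.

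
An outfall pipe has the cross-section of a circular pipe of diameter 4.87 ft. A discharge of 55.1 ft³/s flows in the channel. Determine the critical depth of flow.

y_c = 2.1 ft

At critical depth, Q² T / (g A³) = 1, i.e. A³/T = Q²/g = 55.1²/32.2 = 94.29.
Trying y = 1.54 ft: A³/T = 28.52 — low.
Trying y = 2.62 ft: A³/T = 219.4 — high.
Trying y = 2.1 ft: A³/T = 94.18 — matches.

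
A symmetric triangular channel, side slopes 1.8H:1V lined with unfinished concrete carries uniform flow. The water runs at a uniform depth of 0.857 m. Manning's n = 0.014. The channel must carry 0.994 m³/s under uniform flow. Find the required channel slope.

S = 0.00041

For a triangular section with side slope z = 1.8: A = zy² = 1.8×0.857² = 1.322 m²; P = 2y√(1+z²) = 2×0.857×2.059 = 3.529 m.
Hydraulic radius R = A/P = 1.322/3.529 = 0.3746 m.
From Manning's equation, S = [nQ / (1 A R^(2/3))]² = [0.014 × 0.994 / (1 × 1.322 × 0.3746^(2/3))]² = 0.00041.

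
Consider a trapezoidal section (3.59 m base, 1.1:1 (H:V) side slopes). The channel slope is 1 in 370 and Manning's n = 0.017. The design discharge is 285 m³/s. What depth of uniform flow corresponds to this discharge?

Manning's equation rearranged: A R^(2/3) = nQ / (1·√S) = 0.017 × 285 / (√0.002703) = 93.2.
Try y = 4.64 m: A R^(2/3) = 70.7 — short.
Try y = 6.27 m: A R^(2/3) = 135.5 — over.
Try y = 5.28 m: A R^(2/3) = 93.16 — matches.

y_n = 5.28 m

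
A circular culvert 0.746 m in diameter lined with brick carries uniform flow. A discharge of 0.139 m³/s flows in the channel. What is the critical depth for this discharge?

At critical depth, Q² T / (g A³) = 1, i.e. A³/T = Q²/g = 0.139²/9.81 = 0.00197.
Try y = 0.153 m: A³/T = 0.0004456 — short.
Try y = 0.224 m: A³/T = 0.001969 — ≈ 0.00197.

y_c = 0.224 m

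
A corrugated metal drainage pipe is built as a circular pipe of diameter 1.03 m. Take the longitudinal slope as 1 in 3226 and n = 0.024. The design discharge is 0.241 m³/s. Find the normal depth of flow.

y_n = 0.821 m

Manning's equation rearranged: A R^(2/3) = nQ / (1·√S) = 0.024 × 0.241 / (√0.00031) = 0.3285.
At y = 0.958 m: A R^(2/3) = 0.3626 — too large.
At y = 0.821 m: A R^(2/3) = 0.3285 — matches.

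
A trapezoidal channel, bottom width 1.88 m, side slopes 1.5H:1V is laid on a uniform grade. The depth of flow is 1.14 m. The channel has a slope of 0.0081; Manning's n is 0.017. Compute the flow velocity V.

With bottom width b = 1.88 m and side slope z = 1.5: A = (b + zy)y = (1.88 + 1.5×1.14)×1.14 = 4.093 m²; P = b + 2y√(1+z²) = 1.88 + 2×1.14×1.803 = 5.99 m.
Hydraulic radius R = A/P = 4.093/5.99 = 0.6832 m.
From Manning's equation, V = (1/n) R^(2/3) S^(1/2) = (1/0.017) × 0.6832^(2/3) × 0.0081^(1/2) = 4.11 m/s.

V = 4.11 m/s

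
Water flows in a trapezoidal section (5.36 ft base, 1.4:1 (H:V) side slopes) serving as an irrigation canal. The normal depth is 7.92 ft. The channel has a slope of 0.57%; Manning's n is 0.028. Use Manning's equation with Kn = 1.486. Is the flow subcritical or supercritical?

subcritical

With bottom width b = 5.36 ft and side slope z = 1.4: A = (b + zy)y = (5.36 + 1.4×7.92)×7.92 = 130.3 ft²; P = b + 2y√(1+z²) = 5.36 + 2×7.92×1.72 = 32.61 ft.
Hydraulic radius R = A/P = 130.3/32.61 = 3.994 ft.
V = (1.486/n) R^(2/3) √S = (1.486/0.028) × 3.994^(2/3) × √0.0057 = 10.09 ft/s. Hydraulic depth D_h = A/T = 130.3/27.54 = 4.731 ft.
Froude number Fr = V/√(g·D_h) = 10.09/√(32.2×4.731) = 0.817, which is less than 1, so the flow is subcritical.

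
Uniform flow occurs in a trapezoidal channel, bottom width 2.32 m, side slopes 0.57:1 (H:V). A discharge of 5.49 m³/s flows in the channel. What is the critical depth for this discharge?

y_c = 0.776 m

At critical depth, Q² T / (g A³) = 1, i.e. A³/T = Q²/g = 5.49²/9.81 = 3.072.
At y = 0.941 m: A³/T = 5.723 — over.
At y = 0.776 m: A³/T = 3.073 — close enough.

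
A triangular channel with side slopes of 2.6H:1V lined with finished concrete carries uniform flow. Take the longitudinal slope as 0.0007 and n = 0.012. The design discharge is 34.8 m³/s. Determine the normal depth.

Manning's equation rearranged: A R^(2/3) = nQ / (1·√S) = 0.012 × 34.8 / (√0.0007) = 15.78.
Trying y = 2.64 m: A R^(2/3) = 20.83 — over.
Trying y = 1.96 m: A R^(2/3) = 9.412 — short.
Trying y = 2.38 m: A R^(2/3) = 15.8 — close enough.

y_n = 2.38 m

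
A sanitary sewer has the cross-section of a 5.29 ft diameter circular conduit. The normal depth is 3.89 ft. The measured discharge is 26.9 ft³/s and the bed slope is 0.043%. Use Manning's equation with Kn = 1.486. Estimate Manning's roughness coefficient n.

n = 0.027

For a circular section of diameter D = 5.29 ft at depth y = 3.89 ft, the central angle is θ = 2 arccos(1 − 2y/D) = 4.122 rad. Then A = (D²/8)(θ − sin θ) = 17.32 ft² and P = Dθ/2 = 10.9 ft.
Hydraulic radius R = A/P = 17.32/10.9 = 1.589 ft.
Rearranging Manning's equation: n = (1.486/Q) A R^(2/3) S^(1/2) = (1.486/26.9) × 17.32 × 1.589^(2/3) × √0.00043 = 0.027.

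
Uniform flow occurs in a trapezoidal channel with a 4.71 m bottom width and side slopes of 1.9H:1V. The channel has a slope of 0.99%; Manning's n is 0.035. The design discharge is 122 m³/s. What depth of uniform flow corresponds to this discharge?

Manning's equation rearranged: A R^(2/3) = nQ / (1·√S) = 0.035 × 122 / (√0.0099) = 42.92.
Try y = 2.46 m: A R^(2/3) = 30.4 — too small.
Try y = 3.17 m: A R^(2/3) = 51.4 — too large.
Try y = 2.91 m: A R^(2/3) = 42.97 — close enough.

y_n = 2.91 m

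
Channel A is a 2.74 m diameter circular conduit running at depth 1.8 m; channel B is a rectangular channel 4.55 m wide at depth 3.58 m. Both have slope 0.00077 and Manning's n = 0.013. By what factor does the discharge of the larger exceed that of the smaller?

5.77

Channel A: For a circular section of diameter D = 2.74 m at depth y = 1.8 m, the central angle is θ = 2 arccos(1 − 2y/D) = 3.78 rad. Then A = (D²/8)(θ − sin θ) = 4.107 m² and P = Dθ/2 = 5.179 m. Hydraulic radius R = A/P = 4.107/5.179 = 0.793 m. Q_A = (1/0.013)·4.107·0.793^(2/3)·√0.00077 = 7.51 m³/s.
Channel B: Flow area A = b·y = 4.55 × 3.58 = 16.29 m². Wetted perimeter P = b + 2y = 4.55 + 2×3.58 = 11.71 m. Hydraulic radius R = A/P = 16.29/11.71 = 1.391 m. Q_B = (1/0.013)·16.29·1.391^(2/3)·√0.00077 = 43.33 m³/s.
The larger discharge is 43.33 m³/s and the smaller is 7.51 m³/s; the ratio is 5.77.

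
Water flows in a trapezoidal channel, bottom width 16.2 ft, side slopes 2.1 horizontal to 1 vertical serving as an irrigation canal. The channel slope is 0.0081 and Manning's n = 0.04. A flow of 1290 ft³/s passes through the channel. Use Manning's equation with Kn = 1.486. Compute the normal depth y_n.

y_n = 5.68 ft

Manning's equation rearranged: A R^(2/3) = nQ / (1.486·√S) = 0.04 × 1290 / (1.486 × √0.0081) = 385.8.
Trying y = 4.29 ft: A R^(2/3) = 224.5 — too small.
Trying y = 6.86 ft: A R^(2/3) = 560.7 — too large.
Trying y = 5.68 ft: A R^(2/3) = 385.5 — matches.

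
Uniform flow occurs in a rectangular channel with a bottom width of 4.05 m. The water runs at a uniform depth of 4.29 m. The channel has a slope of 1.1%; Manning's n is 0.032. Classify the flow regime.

subcritical

Flow area A = b·y = 4.05 × 4.29 = 17.37 m². Wetted perimeter P = b + 2y = 4.05 + 2×4.29 = 12.63 m.
Hydraulic radius R = A/P = 17.37/12.63 = 1.376 m.
V = (1/n) R^(2/3) √S = (1/0.032) × 1.376^(2/3) × √0.011 = 4.054 m/s. Hydraulic depth D_h = A/T = 17.37/4.05 = 4.29 m.
Froude number Fr = V/√(g·D_h) = 4.054/√(9.81×4.29) = 0.625, which is less than 1, so the flow is subcritical.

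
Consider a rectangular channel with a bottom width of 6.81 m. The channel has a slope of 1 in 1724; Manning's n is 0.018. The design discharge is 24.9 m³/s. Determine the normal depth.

Manning's equation rearranged: A R^(2/3) = nQ / (1·√S) = 0.018 × 24.9 / (√0.00058) = 18.61.
Try y = 1.84 m: A R^(2/3) = 14.11 — low.
Try y = 2.24 m: A R^(2/3) = 18.64 — matches.

y_n = 2.24 m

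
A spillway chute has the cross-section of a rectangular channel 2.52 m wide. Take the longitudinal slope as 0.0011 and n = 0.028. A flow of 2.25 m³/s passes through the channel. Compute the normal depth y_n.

y_n = 1.08 m

Manning's equation rearranged: A R^(2/3) = nQ / (1·√S) = 0.028 × 2.25 / (√0.0011) = 1.9.
Trying y = 1.21 m: A R^(2/3) = 2.211 — high.
Trying y = 1.08 m: A R^(2/3) = 1.896 — ≈ 1.9.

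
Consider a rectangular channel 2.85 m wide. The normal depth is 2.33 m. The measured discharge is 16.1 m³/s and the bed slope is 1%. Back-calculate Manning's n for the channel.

n = 0.038

Flow area A = b·y = 2.85 × 2.33 = 6.641 m². Wetted perimeter P = b + 2y = 2.85 + 2×2.33 = 7.51 m.
Hydraulic radius R = A/P = 6.641/7.51 = 0.8842 m.
Rearranging Manning's equation: n = (1/Q) A R^(2/3) S^(1/2) = (1/16.1) × 6.641 × 0.8842^(2/3) × √0.01 = 0.038.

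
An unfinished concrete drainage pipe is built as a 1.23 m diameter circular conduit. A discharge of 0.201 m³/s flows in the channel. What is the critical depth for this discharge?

At critical depth, Q² T / (g A³) = 1, i.e. A³/T = Q²/g = 0.201²/9.81 = 0.004118.
Try y = 0.203 m: A³/T = 0.002315 — short.
Try y = 0.263 m: A³/T = 0.006392 — over.
Try y = 0.235 m: A³/T = 0.004113 — ≈ 0.004118.

y_c = 0.235 m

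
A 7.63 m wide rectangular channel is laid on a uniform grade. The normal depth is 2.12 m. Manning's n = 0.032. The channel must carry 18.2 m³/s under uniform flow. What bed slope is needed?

Flow area A = b·y = 7.63 × 2.12 = 16.18 m². Wetted perimeter P = b + 2y = 7.63 + 2×2.12 = 11.87 m.
Hydraulic radius R = A/P = 16.18/11.87 = 1.363 m.
From Manning's equation, S = [nQ / (1 A R^(2/3))]² = [0.032 × 18.2 / (1 × 16.18 × 1.363^(2/3))]² = 0.000858.

S = 0.000858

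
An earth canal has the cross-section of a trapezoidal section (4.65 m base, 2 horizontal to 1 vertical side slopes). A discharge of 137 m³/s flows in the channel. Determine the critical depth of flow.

y_c = 2.98 m

At critical depth, Q² T / (g A³) = 1, i.e. A³/T = Q²/g = 137²/9.81 = 1913.
Trying y = 3.74 m: A³/T = 4761 — over.
Trying y = 2.43 m: A³/T = 858.8 — short.
Trying y = 2.98 m: A³/T = 1908 — matches.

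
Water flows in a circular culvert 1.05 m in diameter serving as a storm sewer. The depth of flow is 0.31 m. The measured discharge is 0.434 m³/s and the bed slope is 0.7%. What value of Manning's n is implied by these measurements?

n = 0.013

For a circular section of diameter D = 1.05 m at depth y = 0.31 m, the central angle is θ = 2 arccos(1 − 2y/D) = 2.298 rad. Then A = (D²/8)(θ − sin θ) = 0.2137 m² and P = Dθ/2 = 1.206 m.
Hydraulic radius R = A/P = 0.2137/1.206 = 0.1771 m.
Rearranging Manning's equation: n = (1/Q) A R^(2/3) S^(1/2) = (1/0.434) × 0.2137 × 0.1771^(2/3) × √0.007 = 0.013.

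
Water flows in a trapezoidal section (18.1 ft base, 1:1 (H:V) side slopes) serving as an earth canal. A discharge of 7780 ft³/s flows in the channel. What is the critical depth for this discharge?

y_c = 13.8 ft

At critical depth, Q² T / (g A³) = 1, i.e. A³/T = Q²/g = 7780²/32.2 = 1880000.
Try y = 11.1 ft: A³/T = 844900 — short.
Try y = 16.1 ft: A³/T = 3319000 — over.
Try y = 13.8 ft: A³/T = 1867000 — ≈ 1880000.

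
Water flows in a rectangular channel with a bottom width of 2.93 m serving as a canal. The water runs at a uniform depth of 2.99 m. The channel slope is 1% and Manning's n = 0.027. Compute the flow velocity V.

Flow area A = b·y = 2.93 × 2.99 = 8.761 m². Wetted perimeter P = b + 2y = 2.93 + 2×2.99 = 8.91 m.
Hydraulic radius R = A/P = 8.761/8.91 = 0.9832 m.
From Manning's equation, V = (1/n) R^(2/3) S^(1/2) = (1/0.027) × 0.9832^(2/3) × 0.01^(1/2) = 3.66 m/s.

V = 3.66 m/s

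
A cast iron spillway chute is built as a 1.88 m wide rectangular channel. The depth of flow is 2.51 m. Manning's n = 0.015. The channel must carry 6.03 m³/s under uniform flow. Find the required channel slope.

S = 0.00061

Flow area A = b·y = 1.88 × 2.51 = 4.719 m². Wetted perimeter P = b + 2y = 1.88 + 2×2.51 = 6.9 m.
Hydraulic radius R = A/P = 4.719/6.9 = 0.6839 m.
From Manning's equation, S = [nQ / (1 A R^(2/3))]² = [0.015 × 6.03 / (1 × 4.719 × 0.6839^(2/3))]² = 0.00061.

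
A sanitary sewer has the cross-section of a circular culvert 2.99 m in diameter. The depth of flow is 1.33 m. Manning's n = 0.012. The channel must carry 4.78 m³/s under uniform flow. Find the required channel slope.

S = 0.000591

For a circular section of diameter D = 2.99 m at depth y = 1.33 m, the central angle is θ = 2 arccos(1 − 2y/D) = 2.92 rad. Then A = (D²/8)(θ − sin θ) = 3.018 m² and P = Dθ/2 = 4.366 m.
Hydraulic radius R = A/P = 3.018/4.366 = 0.6913 m.
From Manning's equation, S = [nQ / (1 A R^(2/3))]² = [0.012 × 4.78 / (1 × 3.018 × 0.6913^(2/3))]² = 0.000591.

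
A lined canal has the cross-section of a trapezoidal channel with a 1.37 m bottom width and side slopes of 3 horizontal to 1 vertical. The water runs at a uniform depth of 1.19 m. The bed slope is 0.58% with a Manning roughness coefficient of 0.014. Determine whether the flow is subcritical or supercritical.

supercritical

With bottom width b = 1.37 m and side slope z = 3: A = (b + zy)y = (1.37 + 3×1.19)×1.19 = 5.879 m²; P = b + 2y√(1+z²) = 1.37 + 2×1.19×3.162 = 8.896 m.
Hydraulic radius R = A/P = 5.879/8.896 = 0.6608 m.
V = (1/n) R^(2/3) √S = (1/0.014) × 0.6608^(2/3) × √0.0058 = 4.127 m/s. Hydraulic depth D_h = A/T = 5.879/8.51 = 0.6908 m.
Froude number Fr = V/√(g·D_h) = 4.127/√(9.81×0.6908) = 1.59, which is greater than 1, so the flow is supercritical.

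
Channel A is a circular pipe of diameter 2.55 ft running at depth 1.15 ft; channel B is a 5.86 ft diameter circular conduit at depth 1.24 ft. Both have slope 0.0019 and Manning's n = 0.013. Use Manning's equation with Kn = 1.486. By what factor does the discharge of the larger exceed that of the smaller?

2.16

Channel A: For a circular section of diameter D = 2.55 ft at depth y = 1.15 ft, the central angle is θ = 2 arccos(1 − 2y/D) = 2.945 rad. Then A = (D²/8)(θ − sin θ) = 2.235 ft² and P = Dθ/2 = 3.755 ft. Hydraulic radius R = A/P = 2.235/3.755 = 0.5953 ft. Q_A = (1.486/0.013)·2.235·0.5953^(2/3)·√0.0019 = 7.881 ft³/s.
Channel B: For a circular section of diameter D = 5.86 ft at depth y = 1.24 ft, the central angle is θ = 2 arccos(1 − 2y/D) = 1.912 rad. Then A = (D²/8)(θ − sin θ) = 4.162 ft² and P = Dθ/2 = 5.602 ft. Hydraulic radius R = A/P = 4.162/5.602 = 0.743 ft. Q_B = (1.486/0.013)·4.162·0.743^(2/3)·√0.0019 = 17.01 ft³/s.
The larger discharge is 17.01 ft³/s and the smaller is 7.881 ft³/s; the ratio is 2.16.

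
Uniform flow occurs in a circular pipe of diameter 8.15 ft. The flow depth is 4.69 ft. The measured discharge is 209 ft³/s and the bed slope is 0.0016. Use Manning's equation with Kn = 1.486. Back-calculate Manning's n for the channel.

n = 0.015

For a circular section of diameter D = 8.15 ft at depth y = 4.69 ft, the central angle is θ = 2 arccos(1 − 2y/D) = 3.445 rad. Then A = (D²/8)(θ − sin θ) = 31.08 ft² and P = Dθ/2 = 14.04 ft.
Hydraulic radius R = A/P = 31.08/14.04 = 2.214 ft.
Rearranging Manning's equation: n = (1.486/Q) A R^(2/3) S^(1/2) = (1.486/209) × 31.08 × 2.214^(2/3) × √0.0016 = 0.015.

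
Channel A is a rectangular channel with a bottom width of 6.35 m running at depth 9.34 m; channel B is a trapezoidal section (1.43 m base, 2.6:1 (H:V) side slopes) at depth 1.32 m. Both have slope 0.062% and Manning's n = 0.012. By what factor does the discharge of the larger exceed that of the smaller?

Channel A: Flow area A = b·y = 6.35 × 9.34 = 59.31 m². Wetted perimeter P = b + 2y = 6.35 + 2×9.34 = 25.03 m. Hydraulic radius R = A/P = 59.31/25.03 = 2.37 m. Q_A = (1/0.012)·59.31·2.37^(2/3)·√0.00062 = 218.7 m³/s.
Channel B: With bottom width b = 1.43 m and side slope z = 2.6: A = (b + zy)y = (1.43 + 2.6×1.32)×1.32 = 6.418 m²; P = b + 2y√(1+z²) = 1.43 + 2×1.32×2.786 = 8.784 m. Hydraulic radius R = A/P = 6.418/8.784 = 0.7306 m. Q_B = (1/0.012)·6.418·0.7306^(2/3)·√0.00062 = 10.8 m³/s.
The larger discharge is 218.7 m³/s and the smaller is 10.8 m³/s; the ratio is 20.2.

20.2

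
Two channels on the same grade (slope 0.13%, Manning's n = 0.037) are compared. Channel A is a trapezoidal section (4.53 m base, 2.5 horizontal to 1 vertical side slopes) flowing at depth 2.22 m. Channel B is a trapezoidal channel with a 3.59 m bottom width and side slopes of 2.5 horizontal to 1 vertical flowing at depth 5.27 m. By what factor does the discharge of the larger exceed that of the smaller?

6.34

Channel A: With bottom width b = 4.53 m and side slope z = 2.5: A = (b + zy)y = (4.53 + 2.5×2.22)×2.22 = 22.38 m²; P = b + 2y√(1+z²) = 4.53 + 2×2.22×2.693 = 16.49 m. Hydraulic radius R = A/P = 22.38/16.49 = 1.357 m. Q_A = (1/0.037)·22.38·1.357^(2/3)·√0.0013 = 26.73 m³/s.
Channel B: With bottom width b = 3.59 m and side slope z = 2.5: A = (b + zy)y = (3.59 + 2.5×5.27)×5.27 = 88.35 m²; P = b + 2y√(1+z²) = 3.59 + 2×5.27×2.693 = 31.97 m. Hydraulic radius R = A/P = 88.35/31.97 = 2.764 m. Q_B = (1/0.037)·88.35·2.764^(2/3)·√0.0013 = 169.6 m³/s.
The larger discharge is 169.6 m³/s and the smaller is 26.73 m³/s; the ratio is 6.34.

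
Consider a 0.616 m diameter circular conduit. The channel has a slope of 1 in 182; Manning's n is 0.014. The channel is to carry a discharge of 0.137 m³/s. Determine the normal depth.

y_n = 0.232 m

Manning's equation rearranged: A R^(2/3) = nQ / (1·√S) = 0.014 × 0.137 / (√0.005495) = 0.02588.
Try y = 0.185 m: A R^(2/3) = 0.0168 — low.
Try y = 0.293 m: A R^(2/3) = 0.0393 — high.
Try y = 0.232 m: A R^(2/3) = 0.02582 — ≈ 0.02588.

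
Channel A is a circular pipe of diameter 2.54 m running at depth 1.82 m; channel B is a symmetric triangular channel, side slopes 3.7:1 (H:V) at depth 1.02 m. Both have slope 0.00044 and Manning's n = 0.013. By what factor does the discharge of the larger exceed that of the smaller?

Channel A: For a circular section of diameter D = 2.54 m at depth y = 1.82 m, the central angle is θ = 2 arccos(1 − 2y/D) = 4.037 rad. Then A = (D²/8)(θ − sin θ) = 3.886 m² and P = Dθ/2 = 5.127 m. Hydraulic radius R = A/P = 3.886/5.127 = 0.7578 m. Q_A = (1/0.013)·3.886·0.7578^(2/3)·√0.00044 = 5.211 m³/s.
Channel B: For a triangular section with side slope z = 3.7: A = zy² = 3.7×1.02² = 3.849 m²; P = 2y√(1+z²) = 2×1.02×3.833 = 7.819 m. Hydraulic radius R = A/P = 3.849/7.819 = 0.4923 m. Q_B = (1/0.013)·3.849·0.4923^(2/3)·√0.00044 = 3.873 m³/s.
The larger discharge is 5.211 m³/s and the smaller is 3.873 m³/s; the ratio is 1.35.

1.35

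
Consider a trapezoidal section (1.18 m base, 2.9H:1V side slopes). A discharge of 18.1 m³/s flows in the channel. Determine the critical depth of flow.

y_c = 1.33 m

At critical depth, Q² T / (g A³) = 1, i.e. A³/T = Q²/g = 18.1²/9.81 = 33.4.
At y = 0.903 m: A³/T = 6.289 — too small.
At y = 1.63 m: A³/T = 83.94 — too large.
At y = 1.33 m: A³/T = 33.8 — ≈ 33.4.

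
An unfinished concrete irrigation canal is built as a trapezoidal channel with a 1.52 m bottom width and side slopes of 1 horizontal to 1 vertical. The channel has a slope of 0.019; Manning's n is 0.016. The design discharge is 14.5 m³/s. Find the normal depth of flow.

Manning's equation rearranged: A R^(2/3) = nQ / (1·√S) = 0.016 × 14.5 / (√0.019) = 1.683.
At y = 1.24 m: A R^(2/3) = 2.648 — over.
At y = 0.832 m: A R^(2/3) = 1.241 — short.
At y = 0.979 m: A R^(2/3) = 1.683 — ≈ 1.683.

y_n = 0.979 m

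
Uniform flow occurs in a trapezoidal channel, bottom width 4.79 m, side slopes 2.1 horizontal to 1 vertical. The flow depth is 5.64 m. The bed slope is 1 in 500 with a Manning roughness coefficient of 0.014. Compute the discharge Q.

With bottom width b = 4.79 m and side slope z = 2.1: A = (b + zy)y = (4.79 + 2.1×5.64)×5.64 = 93.82 m²; P = b + 2y√(1+z²) = 4.79 + 2×5.64×2.326 = 31.03 m.
Hydraulic radius R = A/P = 93.82/31.03 = 3.024 m.
Manning's equation: Q = (1/n) A R^(2/3) S^(1/2) = (1/0.014) × 93.82 × 3.024^(2/3) × 0.002^(1/2) = 627 m³/s.

Q = 627 m³/s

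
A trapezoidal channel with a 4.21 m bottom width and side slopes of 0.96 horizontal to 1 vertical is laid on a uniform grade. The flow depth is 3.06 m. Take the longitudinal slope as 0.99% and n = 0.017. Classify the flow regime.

With bottom width b = 4.21 m and side slope z = 0.96: A = (b + zy)y = (4.21 + 0.96×3.06)×3.06 = 21.87 m²; P = b + 2y√(1+z²) = 4.21 + 2×3.06×1.386 = 12.69 m.
Hydraulic radius R = A/P = 21.87/12.69 = 1.723 m.
V = (1/n) R^(2/3) √S = (1/0.017) × 1.723^(2/3) × √0.0099 = 8.412 m/s. Hydraulic depth D_h = A/T = 21.87/10.09 = 2.169 m.
Froude number Fr = V/√(g·D_h) = 8.412/√(9.81×2.169) = 1.82, which is greater than 1, so the flow is supercritical.

supercritical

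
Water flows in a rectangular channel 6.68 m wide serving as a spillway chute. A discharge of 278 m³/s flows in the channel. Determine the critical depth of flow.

For a rectangular channel, critical depth y_c = (q²/g)^(1/3) where q = Q/b = 278/6.68 = 41.62 m²/s.
So y_c = (41.62²/9.81)^(1/3) = 5.61 m.

y_c = 5.61 m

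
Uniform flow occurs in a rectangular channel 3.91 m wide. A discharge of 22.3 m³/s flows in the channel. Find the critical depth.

For a rectangular channel, critical depth y_c = (q²/g)^(1/3) where q = Q/b = 22.3/3.91 = 5.703 m²/s.
So y_c = (5.703²/9.81)^(1/3) = 1.49 m.

y_c = 1.49 m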